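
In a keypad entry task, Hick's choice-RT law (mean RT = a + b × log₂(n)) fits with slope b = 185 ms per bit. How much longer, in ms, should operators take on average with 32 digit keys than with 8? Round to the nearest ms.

370 ms

The intercept a cancels: ΔRT = b·(log₂ n₂ − log₂ n₁) = b·log₂(n₂/n₁).
log₂(32) − log₂(8) = log₂(32/8) = log₂(4) = 2.
ΔRT = 185 × 2.0000 = 370.000 ms.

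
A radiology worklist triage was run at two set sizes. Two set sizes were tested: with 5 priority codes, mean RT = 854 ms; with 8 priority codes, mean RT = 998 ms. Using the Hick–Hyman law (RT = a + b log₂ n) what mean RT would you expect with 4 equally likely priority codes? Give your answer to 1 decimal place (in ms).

785.6 ms

Fit slope and intercept:
  b = (998 − 854) / (log₂ 8 − log₂ 5) = 144 / (3 − 2.3219) = 212.367 ms/bit
  a = 854 − 212.367 × 2.3219 = 360.899 ms
Then RT(4) = 360.899 + 212.367 × log₂ 4 = 360.899 + 212.367 × 2 ≈ 785.633 ms.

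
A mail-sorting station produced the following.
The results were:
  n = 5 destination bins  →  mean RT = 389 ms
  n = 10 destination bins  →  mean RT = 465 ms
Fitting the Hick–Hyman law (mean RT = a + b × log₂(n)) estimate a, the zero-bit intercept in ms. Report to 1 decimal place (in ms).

212.5 ms

b = (RT₂ − RT₁)/(log₂ n₂ − log₂ n₁) = (465 − 389)/(3.3219 − 2.3219) = 76.000 ms/bit.
Intercept: a = 389 − 76.000·log₂(5) = 212.533 ms.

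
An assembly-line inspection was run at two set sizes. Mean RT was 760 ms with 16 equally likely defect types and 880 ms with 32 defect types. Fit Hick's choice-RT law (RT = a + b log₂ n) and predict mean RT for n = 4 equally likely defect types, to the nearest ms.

Fit slope and intercept:
  b = (880 − 760) / (log₂ 32 − log₂ 16) = 120 / (5 − 4) = 120 ms/bit
  a = 760 − 120 × 4 = 280 ms
Then RT(4) = 280 + 120 × log₂ 4 = 280 + 120 × 2 ≈ 520.000 ms.

520 ms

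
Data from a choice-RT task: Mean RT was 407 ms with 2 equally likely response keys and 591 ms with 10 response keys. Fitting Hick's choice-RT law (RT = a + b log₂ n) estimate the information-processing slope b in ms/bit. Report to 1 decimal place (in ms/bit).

The slope on a log₂ axis is (591 − 407) / (3.3219 − 1) = 79.244 ms/bit.

79.2 ms/bit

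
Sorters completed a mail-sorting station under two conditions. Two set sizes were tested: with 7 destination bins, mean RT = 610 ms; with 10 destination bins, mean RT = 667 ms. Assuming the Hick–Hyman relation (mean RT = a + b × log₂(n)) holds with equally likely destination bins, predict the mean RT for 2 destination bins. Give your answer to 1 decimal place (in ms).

Solve the two-equation system in a and b:
  b = (667 − 610) / (log₂ 10 − log₂ 7) = 57 / (3.3219 − 2.8074) = 110.771 ms/bit
  a = 610 − 110.771 × 2.8074 = 299.025 ms
Then RT(2) = 299.025 + 110.771 × log₂ 2 = 299.025 + 110.771 × 1 ≈ 409.797 ms.

409.8 ms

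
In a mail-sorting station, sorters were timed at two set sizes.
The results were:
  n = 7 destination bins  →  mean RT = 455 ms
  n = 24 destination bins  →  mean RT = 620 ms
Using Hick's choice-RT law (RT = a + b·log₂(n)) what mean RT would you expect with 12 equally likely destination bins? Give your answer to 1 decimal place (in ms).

Fit slope and intercept:
  b = (620 − 455) / (log₂ 24 − log₂ 7) = 165 / (4.5850 − 2.8074) = 92.821 ms/bit
  a = 455 − 92.821 × 2.8074 = 194.417 ms
Then RT(12) = 194.417 + 92.821 × log₂ 12 = 194.417 + 92.821 × 3.5850 ≈ 527.179 ms.

527.2 ms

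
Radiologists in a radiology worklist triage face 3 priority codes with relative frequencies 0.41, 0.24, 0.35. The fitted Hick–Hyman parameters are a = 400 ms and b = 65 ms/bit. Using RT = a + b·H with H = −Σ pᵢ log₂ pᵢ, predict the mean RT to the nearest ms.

Entropy contributions −pᵢ log₂ pᵢ: 0.5274, 0.4941, 0.5301; sum H = 1.5516 bits.
RT = a + bH = 400 + 65·1.5516 = 500.86 ms.

501 ms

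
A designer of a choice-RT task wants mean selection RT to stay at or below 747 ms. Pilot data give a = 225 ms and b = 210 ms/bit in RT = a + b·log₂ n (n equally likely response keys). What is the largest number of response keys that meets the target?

5

210·log₂ n ≤ 747 − 225 = 522, giving log₂ n ≤ 2.4857 and n ≤ 5.601. The largest whole number is 5.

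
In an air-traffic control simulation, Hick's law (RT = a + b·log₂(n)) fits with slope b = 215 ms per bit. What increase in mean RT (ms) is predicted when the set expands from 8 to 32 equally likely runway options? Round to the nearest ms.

The intercept a cancels: ΔRT = b·(log₂ n₂ − log₂ n₁) = b·log₂(n₂/n₁).
log₂(32) − log₂(8) = log₂(32/8) = log₂(4) = 2.
ΔRT = 215 × 2.0000 = 430.000 ms.

430 ms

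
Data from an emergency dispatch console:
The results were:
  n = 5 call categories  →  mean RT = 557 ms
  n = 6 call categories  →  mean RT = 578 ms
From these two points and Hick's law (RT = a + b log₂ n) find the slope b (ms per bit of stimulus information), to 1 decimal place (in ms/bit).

b = (RT₂ − RT₁)/(log₂ n₂ − log₂ n₁) = (578 − 557)/(2.5850 − 2.3219) = 79.837 ms/bit.

79.8 ms/bit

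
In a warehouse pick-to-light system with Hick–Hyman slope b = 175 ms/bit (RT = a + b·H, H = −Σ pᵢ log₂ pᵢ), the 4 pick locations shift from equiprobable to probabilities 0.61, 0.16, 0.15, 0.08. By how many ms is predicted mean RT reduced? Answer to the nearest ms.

77 ms

Equiprobable entropy H₀ = log₂ 4 = 2.0000 bits.
Skewed entropy H = −Σ pᵢ log₂ pᵢ = 1.5601 bits.
ΔRT = b·(H₀ − H) = 175 × 0.4399 = 76.99 ms.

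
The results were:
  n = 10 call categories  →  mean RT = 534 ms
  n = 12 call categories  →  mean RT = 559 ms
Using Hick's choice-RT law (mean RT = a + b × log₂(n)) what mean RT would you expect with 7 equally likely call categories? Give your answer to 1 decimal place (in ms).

RT is linear in log₂ n, so two points fix the line:
  b = (559 − 534) / (log₂ 12 − log₂ 10) = 25 / (3.5850 − 3.3219) = 95.045 ms/bit
  a = 534 − 95.045 × 3.3219 = 218.269 ms
Then RT(7) = 218.269 + 95.045 × log₂ 7 = 218.269 + 95.045 × 2.8074 ≈ 485.093 ms.

485.1 ms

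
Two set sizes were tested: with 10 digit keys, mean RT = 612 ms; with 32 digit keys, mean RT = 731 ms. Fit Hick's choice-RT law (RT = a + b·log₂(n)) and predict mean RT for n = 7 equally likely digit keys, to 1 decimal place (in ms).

575.5 ms

RT is linear in log₂ n, so two points fix the line:
  b = (731 − 612) / (log₂ 32 − log₂ 10) = 119 / (5 − 3.3219) = 70.915 ms/bit
  a = 612 − 70.915 × 3.3219 = 376.426 ms
Then RT(7) = 376.426 + 70.915 × log₂ 7 = 376.426 + 70.915 × 2.8074 ≈ 575.509 ms.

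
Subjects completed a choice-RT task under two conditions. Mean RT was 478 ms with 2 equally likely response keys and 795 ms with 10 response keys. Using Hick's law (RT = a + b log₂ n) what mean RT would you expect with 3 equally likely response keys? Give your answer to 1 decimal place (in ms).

557.9 ms

RT is linear in log₂ n, so two points fix the line:
  b = (795 − 478) / (log₂ 10 − log₂ 2) = 317 / (3.3219 − 1) = 136.524 ms/bit
  a = 478 − 136.524 × 1 = 341.476 ms
Then RT(3) = 341.476 + 136.524 × log₂ 3 = 341.476 + 136.524 × 1.5850 ≈ 557.862 ms.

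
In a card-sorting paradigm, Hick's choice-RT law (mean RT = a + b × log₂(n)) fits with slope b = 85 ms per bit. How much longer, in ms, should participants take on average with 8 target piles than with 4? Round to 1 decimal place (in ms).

Only the slope matters, since a is common to both: ΔRT = b·log₂(n₂/n₁).
log₂(8) − log₂(4) = log₂(8/4) = log₂(2) = 1.
ΔRT = 85 × 1.0000 = 85.000 ms.

85.0 ms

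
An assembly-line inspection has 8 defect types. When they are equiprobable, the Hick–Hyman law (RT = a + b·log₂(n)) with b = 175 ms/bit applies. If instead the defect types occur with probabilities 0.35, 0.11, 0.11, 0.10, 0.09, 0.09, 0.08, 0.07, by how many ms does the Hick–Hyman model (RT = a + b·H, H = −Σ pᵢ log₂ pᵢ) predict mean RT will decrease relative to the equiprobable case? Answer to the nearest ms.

Equiprobable entropy H₀ = log₂ 8 = 3.0000 bits.
Skewed entropy H = −Σ pᵢ log₂ pᵢ = 2.7482 bits.
ΔRT = b·(H₀ − H) = 175 × 0.2518 = 44.06 ms.

44 ms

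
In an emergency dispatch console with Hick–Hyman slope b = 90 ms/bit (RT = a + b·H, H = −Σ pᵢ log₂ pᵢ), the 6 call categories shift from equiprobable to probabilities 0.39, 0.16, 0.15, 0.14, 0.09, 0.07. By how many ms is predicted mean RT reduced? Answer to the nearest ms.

The RT saving is b·ΔH. Equiprobable H₀ = log₂(6) = 2.5850 bits; with the given probabilities H = 2.3417 bits.
b·(H₀ − H) = 90 × (2.5850 − 2.3417) = 21.90 ms.

22 ms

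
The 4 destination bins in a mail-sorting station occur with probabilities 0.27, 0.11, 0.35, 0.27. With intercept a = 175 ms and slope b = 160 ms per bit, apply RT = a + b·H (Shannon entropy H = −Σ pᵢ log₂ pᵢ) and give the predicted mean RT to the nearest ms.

H = 0.27·log₂(1/0.27) + 0.11·log₂(1/0.11) + 0.35·log₂(1/0.35) + 0.27·log₂(1/0.27) = 1.9004 bits.
RT = 175 + 160 × 1.9004 = 479.07 ms.

479 ms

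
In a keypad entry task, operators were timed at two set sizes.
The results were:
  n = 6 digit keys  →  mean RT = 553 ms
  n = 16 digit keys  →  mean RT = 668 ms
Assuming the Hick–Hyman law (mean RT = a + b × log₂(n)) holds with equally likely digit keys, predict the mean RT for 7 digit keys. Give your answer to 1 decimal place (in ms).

571.1 ms

RT is linear in log₂ n, so two points fix the line:
  b = (668 − 553) / (log₂ 16 − log₂ 6) = 115 / (4 − 2.5850) = 81.270 ms/bit
  a = 553 − 81.270 × 2.5850 = 342.920 ms
Then RT(7) = 342.920 + 81.270 × log₂ 7 = 342.920 + 81.270 × 2.8074 ≈ 571.074 ms.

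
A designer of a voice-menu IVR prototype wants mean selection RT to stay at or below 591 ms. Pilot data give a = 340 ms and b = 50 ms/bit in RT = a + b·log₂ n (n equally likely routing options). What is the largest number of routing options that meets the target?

Information budget: (591 − 340)/50 = 5.0200 bits, so n ≤ 2^5.0200 = 32.447 → at most 32.

32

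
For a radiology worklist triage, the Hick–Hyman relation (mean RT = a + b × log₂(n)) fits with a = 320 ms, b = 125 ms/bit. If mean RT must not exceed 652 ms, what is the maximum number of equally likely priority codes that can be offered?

6

Information budget: (652 − 320)/125 = 2.6560 bits, so n ≤ 2^2.6560 = 6.303 → at most 6.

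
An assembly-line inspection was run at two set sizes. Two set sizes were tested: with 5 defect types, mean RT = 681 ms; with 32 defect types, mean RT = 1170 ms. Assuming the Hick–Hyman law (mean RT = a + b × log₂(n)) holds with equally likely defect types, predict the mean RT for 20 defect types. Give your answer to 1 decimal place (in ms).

With log₂ n on the abscissa the relation is linear; from the two conditions:
  b = (1170 − 681) / (log₂ 32 − log₂ 5) = 489 / (5 − 2.3219) = 182.594 ms/bit
  a = 681 − 182.594 × 2.3219 = 257.030 ms
Then RT(20) = 257.030 + 182.594 × log₂ 20 = 257.030 + 182.594 × 4.3219 ≈ 1046.188 ms.

1046.2 ms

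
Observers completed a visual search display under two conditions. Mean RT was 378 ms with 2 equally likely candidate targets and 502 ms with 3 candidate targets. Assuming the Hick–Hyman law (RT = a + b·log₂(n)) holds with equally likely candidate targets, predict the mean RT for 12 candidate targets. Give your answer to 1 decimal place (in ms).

Fit slope and intercept:
  b = (502 − 378) / (log₂ 3 − log₂ 2) = 124 / (1.5850 − 1) = 211.979 ms/bit
  a = 378 − 211.979 × 1 = 166.021 ms
Then RT(12) = 166.021 + 211.979 × log₂ 12 = 166.021 + 211.979 × 3.5850 ≈ 925.959 ms.

926.0 ms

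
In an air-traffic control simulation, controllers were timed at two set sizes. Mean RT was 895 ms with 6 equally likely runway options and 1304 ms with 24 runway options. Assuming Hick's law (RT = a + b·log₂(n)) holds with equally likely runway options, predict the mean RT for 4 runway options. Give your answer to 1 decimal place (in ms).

775.4 ms

With log₂ n on the abscissa the relation is linear; from the two conditions:
  b = (1304 − 895) / (log₂ 24 − log₂ 6) = 409 / (4.5850 − 2.5850) = 204.500 ms/bit
  a = 895 − 204.500 × 2.5850 = 366.375 ms
Then RT(4) = 366.375 + 204.500 × log₂ 4 = 366.375 + 204.500 × 2 ≈ 775.375 ms.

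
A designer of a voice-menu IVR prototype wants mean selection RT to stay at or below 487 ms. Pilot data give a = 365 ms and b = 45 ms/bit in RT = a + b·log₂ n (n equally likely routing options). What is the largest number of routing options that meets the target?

45·log₂ n ≤ 487 − 365 = 122, giving log₂ n ≤ 2.7111 and n ≤ 6.548. The largest whole number is 6.

6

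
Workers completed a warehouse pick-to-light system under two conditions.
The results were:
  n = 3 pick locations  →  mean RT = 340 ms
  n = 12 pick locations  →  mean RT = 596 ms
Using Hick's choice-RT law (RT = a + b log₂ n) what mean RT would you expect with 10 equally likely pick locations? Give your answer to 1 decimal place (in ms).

RT is linear in log₂ n, so two points fix the line:
  b = (596 − 340) / (log₂ 12 − log₂ 3) = 256 / (3.5850 − 1.5850) = 128.000 ms/bit
  a = 340 − 128.000 × 1.5850 = 137.125 ms
Then RT(10) = 137.125 + 128.000 × log₂ 10 = 137.125 + 128.000 × 3.3219 ≈ 562.332 ms.

562.3 ms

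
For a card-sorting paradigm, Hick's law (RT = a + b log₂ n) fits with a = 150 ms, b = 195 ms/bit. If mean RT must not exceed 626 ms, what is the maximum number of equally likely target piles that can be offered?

5

Set 150 + 195·log₂ n ≤ 626 → log₂ n ≤ (626 − 150)/195 = 2.4410.
So n ≤ 2^2.4410 = 5.430; the largest integer n is 5.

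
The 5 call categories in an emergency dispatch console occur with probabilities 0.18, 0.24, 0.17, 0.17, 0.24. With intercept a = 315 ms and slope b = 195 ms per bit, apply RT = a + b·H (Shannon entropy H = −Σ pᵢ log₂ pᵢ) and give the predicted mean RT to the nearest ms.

764 ms

H = 0.18·log₂(1/0.18) + 0.24·log₂(1/0.24) + 0.17·log₂(1/0.17) + 0.17·log₂(1/0.17) + 0.24·log₂(1/0.24) = 2.3028 bits.
RT = 315 + 195 × 2.3028 = 764.04 ms.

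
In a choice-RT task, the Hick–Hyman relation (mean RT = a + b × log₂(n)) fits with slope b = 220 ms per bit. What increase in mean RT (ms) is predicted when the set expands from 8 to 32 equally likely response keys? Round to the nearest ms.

Only the slope matters, since a is common to both: ΔRT = b·log₂(n₂/n₁).
log₂(32) − log₂(8) = log₂(32/8) = log₂(4) = 2.
ΔRT = 220 × 2.0000 = 440.000 ms.

440 ms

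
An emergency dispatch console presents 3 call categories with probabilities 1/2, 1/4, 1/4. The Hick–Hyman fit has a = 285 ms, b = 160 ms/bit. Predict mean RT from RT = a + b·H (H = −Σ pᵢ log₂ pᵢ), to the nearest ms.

525 ms

H = −Σ pᵢ log₂ pᵢ = 0.5·1 + 0.25·2 + 0.25·2 = 1.500 bits.
RT = 285 + 160 × 1.500 = 525.00 ms.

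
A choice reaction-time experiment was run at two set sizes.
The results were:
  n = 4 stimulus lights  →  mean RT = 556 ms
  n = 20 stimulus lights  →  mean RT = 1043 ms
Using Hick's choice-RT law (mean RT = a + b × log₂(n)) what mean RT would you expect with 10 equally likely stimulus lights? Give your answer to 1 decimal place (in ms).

833.3 ms

With log₂ n on the abscissa the relation is linear; from the two conditions:
  b = (1043 − 556) / (log₂ 20 − log₂ 4) = 487 / (4.3219 − 2) = 209.739 ms/bit
  a = 556 − 209.739 × 2 = 136.521 ms
Then RT(10) = 136.521 + 209.739 × log₂ 10 = 136.521 + 209.739 × 3.3219 ≈ 833.261 ms.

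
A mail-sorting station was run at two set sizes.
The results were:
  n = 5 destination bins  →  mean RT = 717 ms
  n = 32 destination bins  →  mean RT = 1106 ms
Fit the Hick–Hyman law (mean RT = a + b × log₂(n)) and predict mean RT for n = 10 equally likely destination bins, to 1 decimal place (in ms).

862.3 ms

Fit slope and intercept:
  b = (1106 − 717) / (log₂ 32 − log₂ 5) = 389 / (5 − 2.3219) = 145.254 ms/bit
  a = 717 − 145.254 × 2.3219 = 379.731 ms
Then RT(10) = 379.731 + 145.254 × log₂ 10 = 379.731 + 145.254 × 3.3219 ≈ 862.254 ms.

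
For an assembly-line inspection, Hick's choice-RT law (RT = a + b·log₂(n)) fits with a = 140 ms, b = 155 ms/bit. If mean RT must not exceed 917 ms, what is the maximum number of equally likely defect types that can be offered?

Information budget: (917 − 140)/155 = 5.0129 bits, so n ≤ 2^5.0129 = 32.287 → at most 32.

32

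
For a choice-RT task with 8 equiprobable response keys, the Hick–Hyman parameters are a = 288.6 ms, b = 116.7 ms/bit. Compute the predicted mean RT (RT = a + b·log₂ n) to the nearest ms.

log₂(8) = 3 bits, so RT = 288.6 + 116.7 × 3 ≈ 638.700 ms.

639 ms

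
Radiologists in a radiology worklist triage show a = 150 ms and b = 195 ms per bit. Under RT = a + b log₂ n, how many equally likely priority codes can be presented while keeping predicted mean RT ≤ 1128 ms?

32

Set 150 + 195·log₂ n ≤ 1128 → log₂ n ≤ (1128 − 150)/195 = 5.0154.
So n ≤ 2^5.0154 = 32.343; the largest integer n is 32.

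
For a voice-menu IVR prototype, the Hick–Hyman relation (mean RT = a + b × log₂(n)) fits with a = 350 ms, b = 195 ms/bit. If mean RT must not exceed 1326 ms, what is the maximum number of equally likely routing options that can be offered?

Set 350 + 195·log₂ n ≤ 1326 → log₂ n ≤ (1326 − 350)/195 = 5.0051.
So n ≤ 2^5.0051 = 32.114; the largest integer n is 32.

32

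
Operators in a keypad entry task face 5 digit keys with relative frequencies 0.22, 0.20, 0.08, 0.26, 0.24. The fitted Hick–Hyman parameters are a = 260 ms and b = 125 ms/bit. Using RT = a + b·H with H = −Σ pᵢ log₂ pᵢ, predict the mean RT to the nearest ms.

H = 0.22·log₂(1/0.22) + 0.20·log₂(1/0.20) + 0.08·log₂(1/0.08) + 0.26·log₂(1/0.26) + 0.24·log₂(1/0.24) = 2.2359 bits.
RT = 260 + 125 × 2.2359 = 539.49 ms.

539 ms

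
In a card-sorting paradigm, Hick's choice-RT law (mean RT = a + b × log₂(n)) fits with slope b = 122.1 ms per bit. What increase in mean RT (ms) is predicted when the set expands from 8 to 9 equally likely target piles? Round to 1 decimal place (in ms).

ΔRT = (a + b log₂ n₂) − (a + b log₂ n₁) = b·(log₂ n₂ − log₂ n₁).
log₂(9) − log₂(8) = 3.1699 − 3 = 0.1699.
ΔRT = 122.1 × 0.1699 = 20.748 ms.

20.7 ms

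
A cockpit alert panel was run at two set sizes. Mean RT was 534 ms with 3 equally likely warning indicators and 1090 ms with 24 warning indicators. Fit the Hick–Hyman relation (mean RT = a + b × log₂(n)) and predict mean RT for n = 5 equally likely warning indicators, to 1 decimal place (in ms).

670.6 ms

With log₂ n on the abscissa the relation is linear; from the two conditions:
  b = (1090 − 534) / (log₂ 24 − log₂ 3) = 556 / (4.5850 − 1.5850) = 185.333 ms/bit
  a = 534 − 185.333 × 1.5850 = 240.254 ms
Then RT(5) = 240.254 + 185.333 × log₂ 5 = 240.254 + 185.333 × 2.3219 ≈ 670.584 ms.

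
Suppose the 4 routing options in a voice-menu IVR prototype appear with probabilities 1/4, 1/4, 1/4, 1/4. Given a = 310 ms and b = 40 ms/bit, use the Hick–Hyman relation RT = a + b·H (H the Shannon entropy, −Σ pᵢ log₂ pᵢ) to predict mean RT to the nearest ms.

390 ms

H = −Σ pᵢ log₂ pᵢ = 0.25·2 + 0.25·2 + 0.25·2 + 0.25·2 = 2.000 bits.
RT = 310 + 40 × 2.000 = 390.00 ms.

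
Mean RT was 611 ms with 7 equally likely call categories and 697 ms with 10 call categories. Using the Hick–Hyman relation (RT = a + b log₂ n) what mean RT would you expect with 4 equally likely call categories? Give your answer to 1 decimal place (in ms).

Solve the two-equation system in a and b:
  b = (697 − 611) / (log₂ 10 − log₂ 7) = 86 / (3.3219 − 2.8074) = 167.129 ms/bit
  a = 611 − 167.129 × 2.8074 = 141.810 ms
Then RT(4) = 141.810 + 167.129 × log₂ 4 = 141.810 + 167.129 × 2 ≈ 476.068 ms.

476.1 ms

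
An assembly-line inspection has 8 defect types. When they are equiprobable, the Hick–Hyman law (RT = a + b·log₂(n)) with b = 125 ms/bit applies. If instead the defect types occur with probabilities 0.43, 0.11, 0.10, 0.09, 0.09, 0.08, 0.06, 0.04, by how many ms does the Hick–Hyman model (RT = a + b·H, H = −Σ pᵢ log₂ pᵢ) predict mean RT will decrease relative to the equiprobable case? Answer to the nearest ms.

56 ms

Equiprobable entropy H₀ = log₂ 8 = 3.0000 bits.
Skewed entropy H = −Σ pᵢ log₂ pᵢ = 2.5521 bits.
ΔRT = b·(H₀ − H) = 125 × 0.4479 = 55.98 ms.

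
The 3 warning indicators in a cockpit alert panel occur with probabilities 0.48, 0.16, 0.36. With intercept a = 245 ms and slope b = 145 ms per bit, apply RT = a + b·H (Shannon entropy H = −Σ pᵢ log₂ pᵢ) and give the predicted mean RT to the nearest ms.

H = 0.48·log₂(1/0.48) + 0.16·log₂(1/0.16) + 0.36·log₂(1/0.36) = 1.4619 bits.
RT = 245 + 145 × 1.4619 = 456.98 ms.

457 ms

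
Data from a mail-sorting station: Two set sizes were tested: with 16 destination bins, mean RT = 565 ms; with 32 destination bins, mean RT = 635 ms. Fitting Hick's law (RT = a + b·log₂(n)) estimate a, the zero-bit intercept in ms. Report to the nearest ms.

285 ms

The slope on a log₂ axis is (635 − 565) / (5 − 4) = 70 ms/bit.
Intercept: a = 565 − 70·log₂(16) = 285.000 ms.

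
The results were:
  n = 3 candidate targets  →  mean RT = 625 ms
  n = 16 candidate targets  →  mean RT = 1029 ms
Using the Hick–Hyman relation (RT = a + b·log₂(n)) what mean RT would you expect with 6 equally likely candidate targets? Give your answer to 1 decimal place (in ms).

792.3 ms

With log₂ n on the abscissa the relation is linear; from the two conditions:
  b = (1029 − 625) / (log₂ 16 − log₂ 3) = 404 / (4 − 1.5850) = 167.285 ms/bit
  a = 625 − 167.285 × 1.5850 = 359.859 ms
Then RT(6) = 359.859 + 167.285 × log₂ 6 = 359.859 + 167.285 × 2.5850 ≈ 792.285 ms.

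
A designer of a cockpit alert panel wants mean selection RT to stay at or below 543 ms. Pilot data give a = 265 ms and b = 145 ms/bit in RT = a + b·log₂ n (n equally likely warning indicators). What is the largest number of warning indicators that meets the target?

Set 265 + 145·log₂ n ≤ 543 → log₂ n ≤ (543 − 265)/145 = 1.9172.
So n ≤ 2^1.9172 = 3.777; the largest integer n is 3.

3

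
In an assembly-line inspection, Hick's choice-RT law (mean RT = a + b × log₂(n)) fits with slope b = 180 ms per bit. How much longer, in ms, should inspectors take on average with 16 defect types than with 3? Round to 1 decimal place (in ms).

The intercept a cancels: ΔRT = b·(log₂ n₂ − log₂ n₁) = b·log₂(n₂/n₁).
log₂(16) − log₂(3) = 4 − 1.5850 = 2.4150.
ΔRT = 180 × 2.4150 = 434.707 ms.

434.7 ms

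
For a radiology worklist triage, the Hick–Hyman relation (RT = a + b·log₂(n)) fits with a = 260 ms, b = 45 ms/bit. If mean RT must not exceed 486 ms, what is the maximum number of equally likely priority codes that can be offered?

32

45·log₂ n ≤ 486 − 260 = 226, giving log₂ n ≤ 5.0222 and n ≤ 32.497. The largest whole number is 32.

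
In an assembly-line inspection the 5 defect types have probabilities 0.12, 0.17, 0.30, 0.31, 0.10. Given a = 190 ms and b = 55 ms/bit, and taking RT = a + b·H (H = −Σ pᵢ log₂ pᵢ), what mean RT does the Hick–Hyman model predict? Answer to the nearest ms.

Entropy contributions −pᵢ log₂ pᵢ: 0.3671, 0.4346, 0.5211, 0.5238, 0.3322; sum H = 2.1787 bits.
RT = a + bH = 190 + 55·2.1787 = 309.83 ms.

310 ms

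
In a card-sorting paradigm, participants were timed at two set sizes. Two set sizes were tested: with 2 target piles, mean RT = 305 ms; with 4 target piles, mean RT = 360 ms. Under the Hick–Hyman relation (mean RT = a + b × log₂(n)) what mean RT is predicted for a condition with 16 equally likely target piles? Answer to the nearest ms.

470 ms

Fit slope and intercept:
  b = (360 − 305) / (log₂ 4 − log₂ 2) = 55 / (2 − 1) = 55 ms/bit
  a = 305 − 55 × 1 = 250 ms
Then RT(16) = 250 + 55 × log₂ 16 = 250 + 55 × 4 ≈ 470.000 ms.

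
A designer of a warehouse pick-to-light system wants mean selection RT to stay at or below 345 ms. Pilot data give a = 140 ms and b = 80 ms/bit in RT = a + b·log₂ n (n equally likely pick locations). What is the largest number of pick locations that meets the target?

Set 140 + 80·log₂ n ≤ 345 → log₂ n ≤ (345 − 140)/80 = 2.5625.
So n ≤ 2^2.5625 = 5.907; the largest integer n is 5.

5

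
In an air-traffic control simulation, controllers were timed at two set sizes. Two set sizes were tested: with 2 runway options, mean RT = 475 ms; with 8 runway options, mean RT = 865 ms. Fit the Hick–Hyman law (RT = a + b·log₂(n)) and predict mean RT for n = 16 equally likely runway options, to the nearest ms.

With log₂ n on the abscissa the relation is linear; from the two conditions:
  b = (865 − 475) / (log₂ 8 − log₂ 2) = 390 / (3 − 1) = 195 ms/bit
  a = 475 − 195 × 1 = 280 ms
Then RT(16) = 280 + 195 × log₂ 16 = 280 + 195 × 4 ≈ 1060.000 ms.

1060 ms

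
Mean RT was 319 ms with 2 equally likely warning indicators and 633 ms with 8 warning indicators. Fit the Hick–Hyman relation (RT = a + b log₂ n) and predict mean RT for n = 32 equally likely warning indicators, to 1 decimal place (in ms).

947.0 ms

Solve the two-equation system in a and b:
  b = (633 − 319) / (log₂ 8 − log₂ 2) = 314 / (3 − 1) = 157.000 ms/bit
  a = 319 − 157.000 × 1 = 162.000 ms
Then RT(32) = 162.000 + 157.000 × log₂ 32 = 162.000 + 157.000 × 5 ≈ 947.000 ms.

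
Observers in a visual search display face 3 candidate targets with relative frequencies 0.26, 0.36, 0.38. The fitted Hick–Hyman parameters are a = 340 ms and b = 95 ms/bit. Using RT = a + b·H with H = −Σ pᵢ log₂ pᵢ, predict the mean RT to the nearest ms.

489 ms

Entropy contributions −pᵢ log₂ pᵢ: 0.5053, 0.5306, 0.5305; sum H = 1.5664 bits.
RT = a + bH = 340 + 95·1.5664 = 488.80 ms.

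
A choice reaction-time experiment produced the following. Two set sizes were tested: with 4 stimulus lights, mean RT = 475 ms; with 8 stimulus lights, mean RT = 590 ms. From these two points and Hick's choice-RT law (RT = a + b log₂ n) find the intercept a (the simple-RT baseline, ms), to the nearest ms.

245 ms

The slope on a log₂ axis is (590 − 475) / (3 − 2) = 115 ms/bit.
Intercept: a = 475 − 115·log₂(4) = 245.000 ms.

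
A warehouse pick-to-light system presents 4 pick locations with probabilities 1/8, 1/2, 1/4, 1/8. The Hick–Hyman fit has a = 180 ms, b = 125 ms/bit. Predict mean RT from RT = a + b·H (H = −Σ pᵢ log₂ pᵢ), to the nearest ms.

H = −Σ pᵢ log₂ pᵢ = 0.125·3 + 0.5·1 + 0.25·2 + 0.125·3 = 1.750 bits.
RT = 180 + 125 × 1.750 = 398.75 ms.

399 ms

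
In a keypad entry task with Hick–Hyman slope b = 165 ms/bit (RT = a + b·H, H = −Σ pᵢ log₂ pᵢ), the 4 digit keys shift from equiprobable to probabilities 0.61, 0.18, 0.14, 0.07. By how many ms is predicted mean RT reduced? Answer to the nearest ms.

The RT saving is b·ΔH. Equiprobable H₀ = log₂(4) = 2.0000 bits; with the given probabilities H = 1.5460 bits.
b·(H₀ − H) = 165 × (2.0000 − 1.5460) = 74.91 ms.

75 ms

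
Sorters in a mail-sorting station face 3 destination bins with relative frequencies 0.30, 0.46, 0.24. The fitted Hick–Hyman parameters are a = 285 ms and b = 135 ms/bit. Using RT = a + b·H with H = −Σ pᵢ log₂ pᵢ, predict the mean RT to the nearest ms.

492 ms

Entropy contributions −pᵢ log₂ pᵢ: 0.5211, 0.5153, 0.4941; sum H = 1.5306 bits.
RT = a + bH = 285 + 135·1.5306 = 491.63 ms.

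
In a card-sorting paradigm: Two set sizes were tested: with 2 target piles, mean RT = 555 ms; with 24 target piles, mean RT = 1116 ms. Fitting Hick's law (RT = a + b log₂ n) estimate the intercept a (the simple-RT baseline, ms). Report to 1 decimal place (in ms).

Slope: b = (1116 − 555) / (log₂ 24 − log₂ 2) = 561/3.5850 = 156.487 ms/bit.
a = RT₁ − b·log₂ n₁ = 555 − 156.487 × 1 = 398.513 ms.

398.5 ms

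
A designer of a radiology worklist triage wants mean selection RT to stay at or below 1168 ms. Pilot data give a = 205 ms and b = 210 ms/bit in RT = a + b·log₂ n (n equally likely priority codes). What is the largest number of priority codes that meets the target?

Set 205 + 210·log₂ n ≤ 1168 → log₂ n ≤ (1168 − 205)/210 = 4.5857.
So n ≤ 2^4.5857 = 24.013; the largest integer n is 24.

24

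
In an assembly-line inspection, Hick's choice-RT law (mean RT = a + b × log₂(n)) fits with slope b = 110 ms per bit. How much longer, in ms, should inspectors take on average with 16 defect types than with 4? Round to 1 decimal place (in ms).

The intercept a cancels: ΔRT = b·(log₂ n₂ − log₂ n₁) = b·log₂(n₂/n₁).
log₂(16) − log₂(4) = log₂(16/4) = log₂(4) = 2.
ΔRT = 110 × 2.0000 = 220.000 ms.

220.0 ms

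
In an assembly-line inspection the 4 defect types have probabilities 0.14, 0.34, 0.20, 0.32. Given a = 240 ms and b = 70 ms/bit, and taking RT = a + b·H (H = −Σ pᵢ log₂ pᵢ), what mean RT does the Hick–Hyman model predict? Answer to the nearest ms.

374 ms

H = 0.14·log₂(1/0.14) + 0.34·log₂(1/0.34) + 0.20·log₂(1/0.20) + 0.32·log₂(1/0.32) = 1.9167 bits.
RT = 240 + 70 × 1.9167 = 374.17 ms.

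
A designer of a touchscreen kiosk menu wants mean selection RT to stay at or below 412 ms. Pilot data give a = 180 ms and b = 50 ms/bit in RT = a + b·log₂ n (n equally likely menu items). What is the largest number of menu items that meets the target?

24

50·log₂ n ≤ 412 − 180 = 232, giving log₂ n ≤ 4.6400 and n ≤ 24.933. The largest whole number is 24.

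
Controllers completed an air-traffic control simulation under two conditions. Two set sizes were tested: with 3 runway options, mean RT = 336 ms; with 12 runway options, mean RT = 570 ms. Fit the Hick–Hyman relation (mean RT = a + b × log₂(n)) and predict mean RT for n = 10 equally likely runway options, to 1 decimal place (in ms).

539.2 ms

Fit slope and intercept:
  b = (570 − 336) / (log₂ 12 − log₂ 3) = 234 / (3.5850 − 1.5850) = 117.000 ms/bit
  a = 336 − 117.000 × 1.5850 = 150.559 ms
Then RT(10) = 150.559 + 117.000 × log₂ 10 = 150.559 + 117.000 × 3.3219 ≈ 539.225 ms.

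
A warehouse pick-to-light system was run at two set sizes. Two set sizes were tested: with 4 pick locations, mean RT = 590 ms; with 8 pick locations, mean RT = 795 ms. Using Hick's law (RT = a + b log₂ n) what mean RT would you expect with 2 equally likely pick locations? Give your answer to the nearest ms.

Fit slope and intercept:
  b = (795 − 590) / (log₂ 8 − log₂ 4) = 205 / (3 − 2) = 205 ms/bit
  a = 590 − 205 × 2 = 180 ms
Then RT(2) = 180 + 205 × log₂ 2 = 180 + 205 × 1 ≈ 385.000 ms.

385 ms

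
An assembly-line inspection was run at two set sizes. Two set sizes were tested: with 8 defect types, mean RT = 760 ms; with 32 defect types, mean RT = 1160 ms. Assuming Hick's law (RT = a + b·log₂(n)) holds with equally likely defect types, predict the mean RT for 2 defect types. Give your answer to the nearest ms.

RT is linear in log₂ n, so two points fix the line:
  b = (1160 − 760) / (log₂ 32 − log₂ 8) = 400 / (5 − 3) = 200 ms/bit
  a = 760 − 200 × 3 = 160 ms
Then RT(2) = 160 + 200 × log₂ 2 = 160 + 200 × 1 ≈ 360.000 ms.

360 ms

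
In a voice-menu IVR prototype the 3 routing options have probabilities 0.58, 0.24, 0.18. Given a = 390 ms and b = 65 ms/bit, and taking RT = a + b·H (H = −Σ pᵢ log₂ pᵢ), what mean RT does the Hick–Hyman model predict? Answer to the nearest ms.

Entropy contributions −pᵢ log₂ pᵢ: 0.4558, 0.4941, 0.4453; sum H = 1.3952 bits.
RT = a + bH = 390 + 65·1.3952 = 480.69 ms.

481 ms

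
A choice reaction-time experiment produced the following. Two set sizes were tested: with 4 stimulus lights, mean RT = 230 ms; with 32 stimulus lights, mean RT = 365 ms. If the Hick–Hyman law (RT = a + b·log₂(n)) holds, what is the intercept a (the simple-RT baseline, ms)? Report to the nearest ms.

The slope on a log₂ axis is (365 − 230) / (5 − 2) = 45 ms/bit.
a = RT₁ − b·log₂ n₁ = 230 − 45 × 2 = 140.000 ms.

140 ms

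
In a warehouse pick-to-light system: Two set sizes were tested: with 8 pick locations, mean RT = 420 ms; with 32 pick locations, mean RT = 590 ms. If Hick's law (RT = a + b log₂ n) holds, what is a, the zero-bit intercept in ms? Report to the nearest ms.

165 ms

The slope on a log₂ axis is (590 − 420) / (5 − 3) = 85 ms/bit.
a = RT₁ − b·log₂ n₁ = 420 − 85 × 3 = 165.000 ms.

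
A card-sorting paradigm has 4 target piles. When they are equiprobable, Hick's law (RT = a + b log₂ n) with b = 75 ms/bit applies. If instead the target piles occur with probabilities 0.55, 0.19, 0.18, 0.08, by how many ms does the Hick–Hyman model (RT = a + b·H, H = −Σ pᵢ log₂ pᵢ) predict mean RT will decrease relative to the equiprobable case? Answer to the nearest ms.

Equiprobable entropy H₀ = log₂ 4 = 2.0000 bits.
Skewed entropy H = −Σ pᵢ log₂ pᵢ = 1.6664 bits.
ΔRT = b·(H₀ − H) = 75 × 0.3336 = 25.02 ms.

25 ms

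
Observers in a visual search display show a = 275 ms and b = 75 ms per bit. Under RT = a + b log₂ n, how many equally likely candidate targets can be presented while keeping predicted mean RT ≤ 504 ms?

Information budget: (504 − 275)/75 = 3.0533 bits, so n ≤ 2^3.0533 = 8.301 → at most 8.

8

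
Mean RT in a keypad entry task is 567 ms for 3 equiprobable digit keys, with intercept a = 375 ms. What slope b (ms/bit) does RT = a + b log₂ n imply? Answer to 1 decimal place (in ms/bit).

121.1 ms/bit

3 alternatives carry log₂ 3 = 1.5850 bits; the choice cost is 567 − 375 = 192 ms, so b = 192/1.5850 = 121.139 ms/bit.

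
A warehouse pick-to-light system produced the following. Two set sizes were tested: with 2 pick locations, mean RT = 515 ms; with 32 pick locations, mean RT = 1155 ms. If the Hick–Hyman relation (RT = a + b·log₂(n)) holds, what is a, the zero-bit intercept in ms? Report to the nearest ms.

355 ms

b = (RT₂ − RT₁)/(log₂ n₂ − log₂ n₁) = (1155 − 515)/(5 − 1) = 160 ms/bit.
Intercept: a = 515 − 160·log₂(2) = 355.000 ms.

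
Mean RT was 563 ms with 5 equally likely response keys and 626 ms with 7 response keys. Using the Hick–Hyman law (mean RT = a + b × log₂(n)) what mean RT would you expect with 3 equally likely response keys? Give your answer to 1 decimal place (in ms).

467.4 ms

With log₂ n on the abscissa the relation is linear; from the two conditions:
  b = (626 − 563) / (log₂ 7 − log₂ 5) = 63 / (2.8074 − 2.3219) = 129.783 ms/bit
  a = 563 − 129.783 × 2.3219 = 261.654 ms
Then RT(3) = 261.654 + 129.783 × log₂ 3 = 261.654 + 129.783 × 1.5850 ≈ 467.355 ms.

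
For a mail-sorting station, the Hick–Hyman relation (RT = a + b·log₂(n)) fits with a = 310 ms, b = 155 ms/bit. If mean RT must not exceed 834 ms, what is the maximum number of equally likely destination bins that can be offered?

10

Information budget: (834 − 310)/155 = 3.3806 bits, so n ≤ 2^3.3806 = 10.415 → at most 10.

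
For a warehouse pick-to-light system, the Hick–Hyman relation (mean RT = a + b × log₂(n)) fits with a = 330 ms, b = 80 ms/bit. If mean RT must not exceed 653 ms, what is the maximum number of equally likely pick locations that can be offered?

16

80·log₂ n ≤ 653 − 330 = 323, giving log₂ n ≤ 4.0375 and n ≤ 16.421. The largest whole number is 16.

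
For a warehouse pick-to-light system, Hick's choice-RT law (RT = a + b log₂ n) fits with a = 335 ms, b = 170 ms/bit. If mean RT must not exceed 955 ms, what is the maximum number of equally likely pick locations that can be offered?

12

Information budget: (955 − 335)/170 = 3.6471 bits, so n ≤ 2^3.6471 = 12.528 → at most 12.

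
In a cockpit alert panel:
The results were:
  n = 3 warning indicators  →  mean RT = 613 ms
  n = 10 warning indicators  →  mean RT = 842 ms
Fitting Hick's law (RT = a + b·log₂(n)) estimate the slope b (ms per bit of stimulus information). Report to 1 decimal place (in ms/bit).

b = (RT₂ − RT₁)/(log₂ n₂ − log₂ n₁) = (842 − 613)/(3.3219 − 1.5850) = 131.839 ms/bit.

131.8 ms/bit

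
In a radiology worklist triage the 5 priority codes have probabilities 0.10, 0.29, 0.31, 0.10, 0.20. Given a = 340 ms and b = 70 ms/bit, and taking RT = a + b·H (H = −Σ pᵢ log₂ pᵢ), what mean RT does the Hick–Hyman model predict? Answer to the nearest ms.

492 ms

H = 0.10·log₂(1/0.10) + 0.29·log₂(1/0.29) + 0.31·log₂(1/0.31) + 0.10·log₂(1/0.10) + 0.20·log₂(1/0.20) = 2.1705 bits.
RT = 340 + 70 × 2.1705 = 491.93 ms.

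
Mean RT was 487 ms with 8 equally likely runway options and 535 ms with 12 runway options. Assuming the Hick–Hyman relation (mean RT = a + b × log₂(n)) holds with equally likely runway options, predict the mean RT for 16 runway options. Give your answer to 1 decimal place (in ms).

Solve the two-equation system in a and b:
  b = (535 − 487) / (log₂ 12 − log₂ 8) = 48 / (3.5850 − 3) = 82.057 ms/bit
  a = 487 − 82.057 × 3 = 240.830 ms
Then RT(16) = 240.830 + 82.057 × log₂ 16 = 240.830 + 82.057 × 4 ≈ 569.057 ms.

569.1 ms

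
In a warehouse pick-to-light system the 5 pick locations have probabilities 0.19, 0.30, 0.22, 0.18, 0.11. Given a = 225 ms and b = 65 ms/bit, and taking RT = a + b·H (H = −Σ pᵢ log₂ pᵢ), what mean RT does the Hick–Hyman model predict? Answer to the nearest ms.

Entropy contributions −pᵢ log₂ pᵢ: 0.4552, 0.5211, 0.4806, 0.4453, 0.3503; sum H = 2.2525 bits.
RT = a + bH = 225 + 65·2.2525 = 371.41 ms.

371 ms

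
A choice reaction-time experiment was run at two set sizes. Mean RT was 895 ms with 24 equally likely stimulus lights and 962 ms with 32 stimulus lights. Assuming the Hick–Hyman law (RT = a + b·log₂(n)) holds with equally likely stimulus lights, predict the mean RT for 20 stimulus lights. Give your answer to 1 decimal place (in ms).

With log₂ n on the abscissa the relation is linear; from the two conditions:
  b = (962 − 895) / (log₂ 32 − log₂ 24) = 67 / (5 − 4.5850) = 161.431 ms/bit
  a = 895 − 161.431 × 4.5850 = 154.844 ms
Then RT(20) = 154.844 + 161.431 × log₂ 20 = 154.844 + 161.431 × 4.3219 ≈ 852.538 ms.

852.5 ms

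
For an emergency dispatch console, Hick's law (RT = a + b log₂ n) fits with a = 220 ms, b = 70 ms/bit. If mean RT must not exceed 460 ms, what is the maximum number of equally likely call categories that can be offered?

10

Information budget: (460 − 220)/70 = 3.4286 bits, so n ≤ 2^3.4286 = 10.767 → at most 10.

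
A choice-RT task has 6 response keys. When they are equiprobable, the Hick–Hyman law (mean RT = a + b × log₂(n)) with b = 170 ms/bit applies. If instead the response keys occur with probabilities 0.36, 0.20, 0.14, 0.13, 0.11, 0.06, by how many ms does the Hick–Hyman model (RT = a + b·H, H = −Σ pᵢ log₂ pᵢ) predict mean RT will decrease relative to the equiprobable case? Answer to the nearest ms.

37 ms

The RT saving is b·ΔH. Equiprobable H₀ = log₂(6) = 2.5850 bits; with the given probabilities H = 2.3686 bits.
b·(H₀ − H) = 170 × (2.5850 − 2.3686) = 36.79 ms.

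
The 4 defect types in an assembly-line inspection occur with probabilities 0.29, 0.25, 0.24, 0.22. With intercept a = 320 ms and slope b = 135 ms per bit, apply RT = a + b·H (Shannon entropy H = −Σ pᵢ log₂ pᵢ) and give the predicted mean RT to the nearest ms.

H = 0.29·log₂(1/0.29) + 0.25·log₂(1/0.25) + 0.24·log₂(1/0.24) + 0.22·log₂(1/0.22) = 1.9926 bits.
RT = 320 + 135 × 1.9926 = 589.00 ms.

589 ms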